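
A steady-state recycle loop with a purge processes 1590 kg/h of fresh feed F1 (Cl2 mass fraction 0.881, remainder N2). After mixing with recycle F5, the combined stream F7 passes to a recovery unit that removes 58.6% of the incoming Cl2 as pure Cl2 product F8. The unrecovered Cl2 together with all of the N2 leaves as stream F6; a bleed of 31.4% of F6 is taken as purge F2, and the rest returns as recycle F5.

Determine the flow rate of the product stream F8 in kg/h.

Cl2 in F7: m_A = 1590×0.881 + (1−0.314)·(1−0.586)·m_A, so m_A = 1400.8/0.7160 = 1956.4 kg/h.
Product F8 = 0.586×1956.4 = 1146.5 kg/h.

1146 kg/h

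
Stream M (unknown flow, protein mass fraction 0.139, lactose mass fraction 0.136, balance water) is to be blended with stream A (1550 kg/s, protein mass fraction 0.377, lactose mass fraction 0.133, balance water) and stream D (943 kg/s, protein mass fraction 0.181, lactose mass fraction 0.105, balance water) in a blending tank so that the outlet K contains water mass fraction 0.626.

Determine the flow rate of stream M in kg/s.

1291 kg/s

Let M be the unknown flow. Total out = 2493 + M.
water balance: 1432.8 + 0.725·M = 0.626·(2493 + M)
(0.725 − 0.626)·M = 0.626×2493 − 1432.8 = 127.82
M = 127.82 / 0.099 = 1291.1 kg/s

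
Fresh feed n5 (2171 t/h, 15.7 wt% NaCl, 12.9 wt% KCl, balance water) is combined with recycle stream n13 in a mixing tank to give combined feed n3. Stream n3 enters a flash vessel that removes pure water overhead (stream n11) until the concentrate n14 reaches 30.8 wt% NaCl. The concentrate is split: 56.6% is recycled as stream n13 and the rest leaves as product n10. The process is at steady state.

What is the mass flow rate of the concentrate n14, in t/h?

Overall NaCl balance (none leaves overhead): NaCl in fresh feed = NaCl in product, i.e. 2171×0.157 = (1−0.566)·n14·0.308.
n14 = 340.85/(0.308×0.434) = 2549.9 t/h.

2550 t/h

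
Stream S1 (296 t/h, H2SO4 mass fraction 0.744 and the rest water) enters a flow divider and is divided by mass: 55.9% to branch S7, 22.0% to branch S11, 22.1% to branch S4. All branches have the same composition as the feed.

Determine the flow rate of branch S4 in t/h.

65.42 t/h

Branch S4 flow = 0.221×296 = 65.416 t/h.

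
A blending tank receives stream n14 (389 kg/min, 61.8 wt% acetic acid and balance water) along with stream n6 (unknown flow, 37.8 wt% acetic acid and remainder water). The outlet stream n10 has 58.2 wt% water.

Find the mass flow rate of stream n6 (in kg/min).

1945 kg/min

Let n6 be the unknown flow. Total out = 389 + n6.
water balance: 148.6 + 0.622·n6 = 0.582·(389 + n6)
(0.622 − 0.582)·n6 = 0.582×389 − 148.6 = 77.8
n6 = 77.8 / 0.040 = 1945 kg/min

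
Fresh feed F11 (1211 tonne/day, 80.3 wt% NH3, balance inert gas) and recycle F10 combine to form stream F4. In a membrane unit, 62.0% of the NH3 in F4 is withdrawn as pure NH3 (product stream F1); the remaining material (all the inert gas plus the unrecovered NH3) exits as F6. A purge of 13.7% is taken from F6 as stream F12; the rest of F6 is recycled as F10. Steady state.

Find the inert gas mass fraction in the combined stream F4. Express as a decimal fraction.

inert gas enters only via F11 and leaves only via the purge: 1211×0.197 = 0.137×(inert gas in F6), and the membrane unit passes all inert gas, so inert gas in F4 = inert gas in F6 = 1741.4 tonne/day.
NH3 in F4: m_A = 1211×0.803 + (1−0.137)·(1−0.620)·m_A, so m_A = 972.43/0.6721 = 1446.9 tonne/day.
F4 = 1446.9 + 1741.4 = 3188.3 tonne/day.
inert gas fraction in F4 = 1741.4/3188.3 = 0.546.

0.546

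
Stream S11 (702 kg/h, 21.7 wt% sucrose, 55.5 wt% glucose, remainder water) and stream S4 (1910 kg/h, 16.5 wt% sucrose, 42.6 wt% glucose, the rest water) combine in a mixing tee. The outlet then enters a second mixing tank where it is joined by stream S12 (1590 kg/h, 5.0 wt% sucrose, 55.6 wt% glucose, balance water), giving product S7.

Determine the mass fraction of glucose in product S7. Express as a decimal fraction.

0.497

Overall, product flow = 4202 kg/h.
glucose in = 702×0.555 + 1910×0.426 + 1590×0.556 = 2087.3 kg/h.
glucose fraction in S7 = 0.497.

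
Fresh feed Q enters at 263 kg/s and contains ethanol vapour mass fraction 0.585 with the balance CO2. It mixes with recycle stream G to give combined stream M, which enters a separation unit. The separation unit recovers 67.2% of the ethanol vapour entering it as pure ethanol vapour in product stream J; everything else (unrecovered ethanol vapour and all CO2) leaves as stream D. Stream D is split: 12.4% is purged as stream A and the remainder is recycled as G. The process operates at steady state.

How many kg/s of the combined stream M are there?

1096 kg/s

CO2 enters only via Q and leaves only via the purge: 263×0.415 = 0.124×(CO2 in D), and the separation unit passes all CO2, so CO2 in M = CO2 in D = 880.2 kg/s.
ethanol vapour in M: m_A = 263×0.585 + (1−0.124)·(1−0.672)·m_A, so m_A = 153.85/0.7127 = 215.88 kg/s.
M = 215.88 + 880.2 = 1096.1 kg/s.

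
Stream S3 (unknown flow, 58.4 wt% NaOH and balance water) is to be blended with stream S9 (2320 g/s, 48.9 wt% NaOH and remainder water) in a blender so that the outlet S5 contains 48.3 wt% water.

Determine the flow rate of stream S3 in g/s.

Let S3 be the unknown flow. Total out = 2320 + S3.
water balance: 1185.5 + 0.416·S3 = 0.483·(2320 + S3)
(0.416 − 0.483)·S3 = 0.483×2320 − 1185.5 = -64.96
S3 = -64.96 / -0.067 = 969.55 g/s

969.6 g/s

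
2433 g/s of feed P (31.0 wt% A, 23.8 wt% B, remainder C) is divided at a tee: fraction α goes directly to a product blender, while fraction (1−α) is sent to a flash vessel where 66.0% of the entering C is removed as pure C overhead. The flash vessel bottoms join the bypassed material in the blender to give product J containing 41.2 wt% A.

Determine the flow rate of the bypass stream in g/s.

413.9 g/s

All 2433×0.310 = 754.23 g/s of A reaches J, so J = 754.23/0.412 = 1830.7 g/s and vapour = 602.34 g/s.
The evaporator receives (1−α)·2433 of feed at 0.452 C and removes 0.660 of that C:
0.660×0.452×(1−α)×2433 = 602.34
(1−α) = 602.34/725.81 = 0.8299;  α = 0.1701.
Bypass flow = 0.1701×2433 = 413.88 g/s.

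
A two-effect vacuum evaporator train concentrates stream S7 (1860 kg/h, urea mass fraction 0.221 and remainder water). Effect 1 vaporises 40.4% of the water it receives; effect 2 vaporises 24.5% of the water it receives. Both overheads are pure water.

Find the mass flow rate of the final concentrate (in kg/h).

1063 kg/h

water in feed = 1860×0.779 = 1448.9 kg/h.
After stage 1: water left = (1−0.404)×1448.9 = 863.57; stream total = 1274.6 kg/h.
After stage 2: water left = (1−0.245)×863.57 = 651.99; final concentrate = 1063.1 kg/h.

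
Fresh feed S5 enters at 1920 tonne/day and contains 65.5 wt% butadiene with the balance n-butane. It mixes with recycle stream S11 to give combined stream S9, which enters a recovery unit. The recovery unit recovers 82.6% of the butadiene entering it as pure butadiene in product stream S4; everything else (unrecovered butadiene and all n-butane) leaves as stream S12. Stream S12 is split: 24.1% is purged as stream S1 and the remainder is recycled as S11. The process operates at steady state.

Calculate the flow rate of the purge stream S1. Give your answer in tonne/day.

n-butane enters only via S5 and leaves only via the purge: 1920×0.345 = 0.241×(n-butane in S12), and the recovery unit passes all n-butane, so n-butane in S9 = n-butane in S12 = 2748.5 tonne/day.
butadiene in S9: m_A = 1920×0.655 + (1−0.241)·(1−0.826)·m_A, so m_A = 1257.6/0.8679 = 1449 tonne/day.
S12 = (1−0.826)×1449 + 2748.5 = 3000.7 tonne/day.
Purge S1 = 0.241×3000.7 = 723.16 tonne/day.

723.2 tonne/day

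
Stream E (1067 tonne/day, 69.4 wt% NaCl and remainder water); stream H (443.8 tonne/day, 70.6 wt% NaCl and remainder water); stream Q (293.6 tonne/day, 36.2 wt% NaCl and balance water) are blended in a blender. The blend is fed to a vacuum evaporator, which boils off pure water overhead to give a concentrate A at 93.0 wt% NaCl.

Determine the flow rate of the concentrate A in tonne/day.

NaCl entering = 1067×0.694 + 443.8×0.706 + 293.6×0.362 = 1160.1 tonne/day.
All NaCl reports to A, so A = 1160.1/0.930 = 1247.4 tonne/day.

1247 tonne/day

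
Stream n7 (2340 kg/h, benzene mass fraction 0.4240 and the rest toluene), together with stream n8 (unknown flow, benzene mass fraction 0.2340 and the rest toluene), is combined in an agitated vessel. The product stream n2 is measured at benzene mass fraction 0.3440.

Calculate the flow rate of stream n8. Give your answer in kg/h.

1702 kg/h

Let n8 be the unknown flow. Total out = 2340 + n8.
benzene balance: 992.16 + 0.234·n8 = 0.344·(2340 + n8)
(0.234 − 0.344)·n8 = 0.344×2340 − 992.16 = -187.2
n8 = -187.2 / -0.110 = 1701.8 kg/h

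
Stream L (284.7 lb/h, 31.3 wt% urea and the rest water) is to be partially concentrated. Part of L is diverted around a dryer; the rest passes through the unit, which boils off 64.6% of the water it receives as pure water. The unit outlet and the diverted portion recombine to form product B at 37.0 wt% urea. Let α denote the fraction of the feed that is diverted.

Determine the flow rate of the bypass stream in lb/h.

All 284.7×0.313 = 89.111 lb/h of urea reaches B, so B = 89.111/0.370 = 240.84 lb/h and vapour = 43.859 lb/h.
The evaporator receives (1−α)·284.7 of feed at 0.687 water and removes 0.646 of that water:
0.646×0.687×(1−α)×284.7 = 43.859
(1−α) = 43.859/126.35 = 0.3471;  α = 0.6529.
Bypass flow = 0.6529×284.7 = 185.87 lb/h.

185.9 lb/h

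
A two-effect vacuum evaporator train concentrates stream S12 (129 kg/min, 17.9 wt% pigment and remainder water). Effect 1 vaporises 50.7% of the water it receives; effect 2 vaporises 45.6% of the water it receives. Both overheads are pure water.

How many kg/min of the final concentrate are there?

water in feed = 129×0.821 = 105.91 kg/min.
After stage 1: water left = (1−0.507)×105.91 = 52.213; stream total = 75.304 kg/min.
After stage 2: water left = (1−0.456)×52.213 = 28.404; final concentrate = 51.495 kg/min.

51.49 kg/min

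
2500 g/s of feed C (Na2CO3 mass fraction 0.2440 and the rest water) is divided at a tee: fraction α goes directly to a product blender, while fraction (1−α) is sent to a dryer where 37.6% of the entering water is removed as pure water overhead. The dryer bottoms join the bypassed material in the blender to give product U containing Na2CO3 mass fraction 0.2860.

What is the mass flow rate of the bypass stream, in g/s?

1208 g/s

All 2500×0.244 = 610 g/s of Na2CO3 reaches U, so U = 610/0.286 = 2132.9 g/s and vapour = 367.13 g/s.
The evaporator receives (1−α)·2500 of feed at 0.756 water and removes 0.376 of that water:
0.376×0.756×(1−α)×2500 = 367.13
(1−α) = 367.13/710.64 = 0.5166;  α = 0.4834.
Bypass flow = 0.4834×2500 = 1208.4 g/s.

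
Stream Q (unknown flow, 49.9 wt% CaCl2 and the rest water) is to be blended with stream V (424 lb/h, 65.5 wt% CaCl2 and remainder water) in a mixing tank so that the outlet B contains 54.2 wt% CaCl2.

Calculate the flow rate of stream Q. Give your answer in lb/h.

Let Q be the unknown flow. Total out = 424 + Q.
CaCl2 balance: 277.72 + 0.499·Q = 0.542·(424 + Q)
(0.499 − 0.542)·Q = 0.542×424 − 277.72 = -47.912
Q = -47.912 / -0.043 = 1114.2 lb/h

1114 lb/h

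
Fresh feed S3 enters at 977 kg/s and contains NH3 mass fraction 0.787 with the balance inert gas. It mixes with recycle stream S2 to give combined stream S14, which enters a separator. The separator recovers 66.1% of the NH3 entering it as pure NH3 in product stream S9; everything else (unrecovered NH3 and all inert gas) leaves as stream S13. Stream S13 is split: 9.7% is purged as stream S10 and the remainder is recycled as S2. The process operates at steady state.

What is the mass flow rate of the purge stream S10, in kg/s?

inert gas enters only via S3 and leaves only via the purge: 977×0.213 = 0.097×(inert gas in S13), and the separator passes all inert gas, so inert gas in S14 = inert gas in S13 = 2145.4 kg/s.
NH3 in S14: m_A = 977×0.787 + (1−0.097)·(1−0.661)·m_A, so m_A = 768.9/0.6939 = 1108.1 kg/s.
S13 = (1−0.661)×1108.1 + 2145.4 = 2521 kg/s.
Purge S10 = 0.097×2521 = 244.54 kg/s.

244.5 kg/s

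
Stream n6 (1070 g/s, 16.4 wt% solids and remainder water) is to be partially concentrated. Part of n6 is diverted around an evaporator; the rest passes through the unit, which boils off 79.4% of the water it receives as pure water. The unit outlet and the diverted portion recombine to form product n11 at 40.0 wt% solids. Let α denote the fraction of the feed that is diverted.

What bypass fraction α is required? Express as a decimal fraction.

0.111

All 1070×0.164 = 175.48 g/s of solids reaches n11, so n11 = 175.48/0.400 = 438.7 g/s and vapour = 631.3 g/s.
The evaporator receives (1−α)·1070 of feed at 0.836 water and removes 0.794 of that water:
0.794×0.836×(1−α)×1070 = 631.3
(1−α) = 631.3/710.25 = 0.8888;  α = 0.1112.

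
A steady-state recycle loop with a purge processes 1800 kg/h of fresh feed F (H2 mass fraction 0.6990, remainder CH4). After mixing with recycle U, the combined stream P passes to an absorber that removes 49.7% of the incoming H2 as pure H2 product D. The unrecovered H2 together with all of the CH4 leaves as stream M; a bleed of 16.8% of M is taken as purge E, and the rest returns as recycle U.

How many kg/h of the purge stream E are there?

724.6 kg/h

CH4 enters only via F and leaves only via the purge: 1800×0.301 = 0.168×(CH4 in M), and the absorber passes all CH4, so CH4 in P = CH4 in M = 3225 kg/h.
H2 in P: m_A = 1800×0.699 + (1−0.168)·(1−0.497)·m_A, so m_A = 1258.2/0.5815 = 2163.7 kg/h.
M = (1−0.497)×2163.7 + 3225 = 4313.3 kg/h.
Purge E = 0.168×4313.3 = 724.64 kg/h.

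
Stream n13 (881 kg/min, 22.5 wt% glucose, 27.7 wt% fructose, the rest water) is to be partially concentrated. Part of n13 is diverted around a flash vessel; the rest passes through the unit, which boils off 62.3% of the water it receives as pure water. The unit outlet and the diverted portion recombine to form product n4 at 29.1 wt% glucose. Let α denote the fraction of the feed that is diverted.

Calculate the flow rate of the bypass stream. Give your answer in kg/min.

237 kg/min

All 881×0.225 = 198.22 kg/min of glucose reaches n4, so n4 = 198.22/0.291 = 681.19 kg/min and vapour = 199.81 kg/min.
The evaporator receives (1−α)·881 of feed at 0.498 water and removes 0.623 of that water:
0.623×0.498×(1−α)×881 = 199.81
(1−α) = 199.81/273.33 = 0.7310;  α = 0.2690.
Bypass flow = 0.2690×881 = 236.97 kg/min.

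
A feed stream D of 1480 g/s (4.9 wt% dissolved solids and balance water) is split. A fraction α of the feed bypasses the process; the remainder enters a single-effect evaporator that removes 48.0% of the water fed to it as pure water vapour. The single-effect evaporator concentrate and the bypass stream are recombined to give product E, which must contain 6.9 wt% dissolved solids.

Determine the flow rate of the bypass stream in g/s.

540.2 g/s

All 1480×0.049 = 72.52 g/s of dissolved solids reaches E, so E = 72.52/0.069 = 1051 g/s and vapour = 428.99 g/s.
The evaporator receives (1−α)·1480 of feed at 0.951 water and removes 0.480 of that water:
0.480×0.951×(1−α)×1480 = 428.99
(1−α) = 428.99/675.59 = 0.6350;  α = 0.3650.
Bypass flow = 0.3650×1480 = 540.23 g/s.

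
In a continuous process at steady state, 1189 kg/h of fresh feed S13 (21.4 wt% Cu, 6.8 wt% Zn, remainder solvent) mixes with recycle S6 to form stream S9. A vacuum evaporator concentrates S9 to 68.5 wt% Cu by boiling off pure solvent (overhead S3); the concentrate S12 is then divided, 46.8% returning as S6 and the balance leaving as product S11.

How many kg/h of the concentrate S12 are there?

698.2 kg/h

Overall Cu balance (none leaves overhead): Cu in fresh feed = Cu in product, i.e. 1189×0.214 = (1−0.468)·S12·0.685.
S12 = 254.45/(0.685×0.532) = 698.22 kg/h.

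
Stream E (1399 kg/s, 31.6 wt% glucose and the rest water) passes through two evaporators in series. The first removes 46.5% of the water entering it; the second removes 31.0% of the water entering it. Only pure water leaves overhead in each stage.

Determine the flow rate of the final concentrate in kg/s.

water in feed = 1399×0.684 = 956.92 kg/s.
After stage 1: water left = (1−0.465)×956.92 = 511.95; stream total = 954.03 kg/s.
After stage 2: water left = (1−0.310)×511.95 = 353.25; final concentrate = 795.33 kg/s.

795.3 kg/s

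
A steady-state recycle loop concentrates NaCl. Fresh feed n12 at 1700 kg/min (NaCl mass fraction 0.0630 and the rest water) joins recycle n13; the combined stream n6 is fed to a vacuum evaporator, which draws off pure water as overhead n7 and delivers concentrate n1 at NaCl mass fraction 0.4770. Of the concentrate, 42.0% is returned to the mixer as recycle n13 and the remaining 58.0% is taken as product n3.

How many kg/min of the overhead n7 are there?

1475 kg/min

Overall NaCl balance (none leaves overhead): NaCl in fresh feed = NaCl in product, i.e. 1700×0.063 = (1−0.420)·n1·0.477.
n1 = 107.1/(0.477×0.580) = 387.12 kg/min.
Recycle n13 = 0.420×387.12 = 162.59 kg/min.
Combined feed n6 = 1700 + 162.59 = 1862.6 kg/min.
Overhead n7 = n6 − n1 = 1862.6 − 387.12 = 1475.5 kg/min.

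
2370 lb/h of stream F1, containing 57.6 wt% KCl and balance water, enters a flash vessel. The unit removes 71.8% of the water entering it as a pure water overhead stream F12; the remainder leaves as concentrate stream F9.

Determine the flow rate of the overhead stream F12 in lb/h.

721.5 lb/h

water entering = 2370×0.424 = 1004.9 lb/h; overhead removed = 0.718×1004.9 = 721.5 lb/h.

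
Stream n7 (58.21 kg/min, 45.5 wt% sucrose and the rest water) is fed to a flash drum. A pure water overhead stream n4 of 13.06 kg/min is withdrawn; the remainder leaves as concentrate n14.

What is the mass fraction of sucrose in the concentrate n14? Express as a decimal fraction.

sucrose is not removed: 58.21×0.455 = 26.486 kg/min of sucrose enters n14.
Concentrate = 58.21 − 13.06 = 45.15 kg/min.
Mass fraction = 26.486/45.15 = 0.5866.

0.5866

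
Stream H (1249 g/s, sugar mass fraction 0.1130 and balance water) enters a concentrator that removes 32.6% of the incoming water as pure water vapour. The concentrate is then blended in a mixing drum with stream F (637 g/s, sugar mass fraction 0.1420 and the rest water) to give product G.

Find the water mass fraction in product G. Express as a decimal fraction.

0.8481

Vapour removed = 0.326×0.887×1249 = 361.16 g/s; concentrate = 887.84 g/s.
water reaching the mixer = 746.7 (from concentrate) + 637×0.858 = 1293.2 g/s.
Product flow = 887.84 + 637 = 1524.8 g/s; water fraction = 0.8481.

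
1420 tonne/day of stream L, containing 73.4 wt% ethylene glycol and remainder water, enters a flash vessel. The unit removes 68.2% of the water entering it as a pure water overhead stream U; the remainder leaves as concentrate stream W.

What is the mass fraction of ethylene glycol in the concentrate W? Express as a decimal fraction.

ethylene glycol is not removed: 1420×0.734 = 1042.3 tonne/day of ethylene glycol enters W.
water entering = 1420×0.266 = 377.72 tonne/day; overhead removed = 0.682×377.72 = 257.61 tonne/day.
Concentrate = 1420 − 257.61 = 1162.4 tonne/day.
Mass fraction = 1042.3/1162.4 = 0.8967.

0.8967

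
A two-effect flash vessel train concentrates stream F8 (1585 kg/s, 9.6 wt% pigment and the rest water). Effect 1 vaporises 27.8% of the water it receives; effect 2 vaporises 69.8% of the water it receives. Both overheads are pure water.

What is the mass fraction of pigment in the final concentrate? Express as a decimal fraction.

0.328

water in feed = 1585×0.904 = 1432.8 kg/s.
After stage 1: water left = (1−0.278)×1432.8 = 1034.5; stream total = 1186.7 kg/s.
After stage 2: water left = (1−0.698)×1034.5 = 312.42; final concentrate = 464.58 kg/s.
pigment fraction = 152.16/464.58 = 0.328.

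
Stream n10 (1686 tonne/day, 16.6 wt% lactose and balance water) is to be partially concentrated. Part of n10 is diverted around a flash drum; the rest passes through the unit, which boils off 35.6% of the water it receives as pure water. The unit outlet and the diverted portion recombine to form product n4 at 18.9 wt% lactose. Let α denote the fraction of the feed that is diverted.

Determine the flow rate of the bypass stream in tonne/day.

All 1686×0.166 = 279.88 tonne/day of lactose reaches n4, so n4 = 279.88/0.189 = 1480.8 tonne/day and vapour = 205.17 tonne/day.
The evaporator receives (1−α)·1686 of feed at 0.834 water and removes 0.356 of that water:
0.356×0.834×(1−α)×1686 = 205.17
(1−α) = 205.17/500.58 = 0.4099;  α = 0.5901.
Bypass flow = 0.5901×1686 = 994.95 tonne/day.

995 tonne/day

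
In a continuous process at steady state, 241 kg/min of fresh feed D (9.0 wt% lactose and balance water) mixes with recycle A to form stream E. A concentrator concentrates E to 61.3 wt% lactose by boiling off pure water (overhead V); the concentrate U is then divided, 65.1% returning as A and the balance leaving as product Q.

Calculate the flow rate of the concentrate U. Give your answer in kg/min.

Overall lactose balance (none leaves overhead): lactose in fresh feed = lactose in product, i.e. 241×0.090 = (1−0.651)·U·0.613.
U = 21.69/(0.613×0.349) = 101.38 kg/min.

101.4 kg/min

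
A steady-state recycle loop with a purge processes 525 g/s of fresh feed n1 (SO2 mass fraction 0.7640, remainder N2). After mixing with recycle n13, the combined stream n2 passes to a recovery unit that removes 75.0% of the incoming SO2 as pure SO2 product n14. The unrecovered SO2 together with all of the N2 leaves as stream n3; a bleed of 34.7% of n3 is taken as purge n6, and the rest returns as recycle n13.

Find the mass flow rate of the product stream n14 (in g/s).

SO2 in n2: m_A = 525×0.764 + (1−0.347)·(1−0.750)·m_A, so m_A = 401.1/0.8367 = 479.35 g/s.
Product n14 = 0.750×479.35 = 359.52 g/s.

359.5 g/s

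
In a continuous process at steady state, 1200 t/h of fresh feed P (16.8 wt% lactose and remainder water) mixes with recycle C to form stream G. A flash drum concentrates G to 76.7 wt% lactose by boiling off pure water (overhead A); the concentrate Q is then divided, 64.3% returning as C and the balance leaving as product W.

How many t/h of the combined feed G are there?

Overall lactose balance (none leaves overhead): lactose in fresh feed = lactose in product, i.e. 1200×0.168 = (1−0.643)·Q·0.767.
Q = 201.6/(0.767×0.357) = 736.25 t/h.
Recycle C = 0.643×736.25 = 473.41 t/h.
Combined feed G = 1200 + 473.41 = 1673.4 t/h.

1673 t/h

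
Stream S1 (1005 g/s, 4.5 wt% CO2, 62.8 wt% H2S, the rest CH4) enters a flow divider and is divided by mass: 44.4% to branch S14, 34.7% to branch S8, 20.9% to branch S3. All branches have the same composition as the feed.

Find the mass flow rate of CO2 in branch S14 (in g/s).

Branch S14 total = 0.444×1005 = 446.22 g/s.
CO2 in S14 = 0.045×446.22 = 20.08 g/s.

20.08 g/s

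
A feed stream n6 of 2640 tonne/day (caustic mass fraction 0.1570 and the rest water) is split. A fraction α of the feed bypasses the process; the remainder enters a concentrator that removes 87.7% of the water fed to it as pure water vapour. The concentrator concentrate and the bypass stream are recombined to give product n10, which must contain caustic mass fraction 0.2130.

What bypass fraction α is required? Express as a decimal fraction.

0.644

All 2640×0.157 = 414.48 tonne/day of caustic reaches n10, so n10 = 414.48/0.213 = 1945.9 tonne/day and vapour = 694.08 tonne/day.
The evaporator receives (1−α)·2640 of feed at 0.843 water and removes 0.877 of that water:
0.877×0.843×(1−α)×2640 = 694.08
(1−α) = 694.08/1951.8 = 0.3556;  α = 0.6444.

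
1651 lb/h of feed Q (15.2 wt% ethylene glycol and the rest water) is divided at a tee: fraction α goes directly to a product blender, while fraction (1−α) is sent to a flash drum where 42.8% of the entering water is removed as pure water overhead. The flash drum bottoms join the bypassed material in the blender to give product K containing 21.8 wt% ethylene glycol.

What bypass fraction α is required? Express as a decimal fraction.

0.166

All 1651×0.152 = 250.95 lb/h of ethylene glycol reaches K, so K = 250.95/0.218 = 1151.2 lb/h and vapour = 499.84 lb/h.
The evaporator receives (1−α)·1651 of feed at 0.848 water and removes 0.428 of that water:
0.428×0.848×(1−α)×1651 = 499.84
(1−α) = 499.84/599.22 = 0.8342;  α = 0.1658.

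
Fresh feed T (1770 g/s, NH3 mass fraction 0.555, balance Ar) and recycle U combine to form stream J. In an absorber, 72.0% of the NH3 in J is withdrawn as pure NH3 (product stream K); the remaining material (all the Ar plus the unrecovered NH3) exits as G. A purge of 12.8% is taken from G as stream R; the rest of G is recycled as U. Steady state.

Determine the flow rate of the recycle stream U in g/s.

5683 g/s

Ar enters only via T and leaves only via the purge: 1770×0.445 = 0.128×(Ar in G), and the absorber passes all Ar, so Ar in J = Ar in G = 6153.5 g/s.
NH3 in J: m_A = 1770×0.555 + (1−0.128)·(1−0.720)·m_A, so m_A = 982.35/0.7558 = 1299.7 g/s.
G = (1−0.720)×1299.7 + 6153.5 = 6517.4 g/s.
Recycle U = (1−0.128)×6517.4 = 5683.2 g/s.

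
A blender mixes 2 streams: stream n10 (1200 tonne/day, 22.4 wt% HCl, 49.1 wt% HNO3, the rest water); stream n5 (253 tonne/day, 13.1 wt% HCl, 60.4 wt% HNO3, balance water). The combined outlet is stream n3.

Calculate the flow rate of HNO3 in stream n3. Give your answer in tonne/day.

HNO3 out = HNO3 in = 1200×0.491 + 253×0.604 = 742.01 tonne/day.

742 tonne/day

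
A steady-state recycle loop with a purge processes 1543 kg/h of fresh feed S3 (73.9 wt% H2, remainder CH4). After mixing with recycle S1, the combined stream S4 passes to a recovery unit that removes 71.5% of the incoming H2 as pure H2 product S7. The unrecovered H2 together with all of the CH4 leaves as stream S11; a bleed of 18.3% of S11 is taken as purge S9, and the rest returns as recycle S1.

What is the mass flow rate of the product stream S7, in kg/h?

1063 kg/h

H2 in S4: m_A = 1543×0.739 + (1−0.183)·(1−0.715)·m_A, so m_A = 1140.3/0.7672 = 1486.4 kg/h.
Product S7 = 0.715×1486.4 = 1062.8 kg/h.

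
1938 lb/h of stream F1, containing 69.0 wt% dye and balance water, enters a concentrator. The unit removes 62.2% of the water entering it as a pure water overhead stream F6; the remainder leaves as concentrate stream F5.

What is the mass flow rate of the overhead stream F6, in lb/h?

water entering = 1938×0.310 = 600.78 lb/h; overhead removed = 0.622×600.78 = 373.69 lb/h.

373.7 lb/h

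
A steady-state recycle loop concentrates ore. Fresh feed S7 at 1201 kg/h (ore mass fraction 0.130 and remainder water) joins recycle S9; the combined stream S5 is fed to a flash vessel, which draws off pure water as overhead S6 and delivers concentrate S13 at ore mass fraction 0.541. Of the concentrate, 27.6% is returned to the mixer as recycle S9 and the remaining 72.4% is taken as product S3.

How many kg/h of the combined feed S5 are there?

1311 kg/h

Overall ore balance (none leaves overhead): ore in fresh feed = ore in product, i.e. 1201×0.130 = (1−0.276)·S13·0.541.
S13 = 156.13/(0.541×0.724) = 398.61 kg/h.
Recycle S9 = 0.276×398.61 = 110.02 kg/h.
Combined feed S5 = 1201 + 110.02 = 1311 kg/h.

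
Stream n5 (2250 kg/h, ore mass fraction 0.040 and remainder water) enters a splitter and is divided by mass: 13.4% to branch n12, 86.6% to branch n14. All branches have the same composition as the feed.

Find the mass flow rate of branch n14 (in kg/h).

Branch n14 flow = 0.866×2250 = 1948.5 kg/h.

1948 kg/h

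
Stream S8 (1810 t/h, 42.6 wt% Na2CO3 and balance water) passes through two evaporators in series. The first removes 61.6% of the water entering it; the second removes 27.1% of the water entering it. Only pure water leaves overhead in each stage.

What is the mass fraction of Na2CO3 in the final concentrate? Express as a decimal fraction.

water in feed = 1810×0.574 = 1038.9 t/h.
After stage 1: water left = (1−0.616)×1038.9 = 398.95; stream total = 1170 t/h.
After stage 2: water left = (1−0.271)×398.95 = 290.84; final concentrate = 1061.9 t/h.
Na2CO3 fraction = 771.06/1061.9 = 0.726.

0.726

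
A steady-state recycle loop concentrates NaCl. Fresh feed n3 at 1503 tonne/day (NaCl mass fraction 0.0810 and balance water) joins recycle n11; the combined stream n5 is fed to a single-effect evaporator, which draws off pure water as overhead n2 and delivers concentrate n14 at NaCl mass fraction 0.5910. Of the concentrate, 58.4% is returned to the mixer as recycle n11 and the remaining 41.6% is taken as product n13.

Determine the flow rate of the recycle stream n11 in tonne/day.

Overall NaCl balance (none leaves overhead): NaCl in fresh feed = NaCl in product, i.e. 1503×0.081 = (1−0.584)·n14·0.591.
n14 = 121.74/(0.591×0.416) = 495.18 tonne/day.
Recycle n11 = 0.584×495.18 = 289.19 tonne/day.

289.2 tonne/day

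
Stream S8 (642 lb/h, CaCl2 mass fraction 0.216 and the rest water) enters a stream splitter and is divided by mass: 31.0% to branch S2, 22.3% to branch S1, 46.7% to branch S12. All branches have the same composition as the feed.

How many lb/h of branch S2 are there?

Branch S2 flow = 0.310×642 = 199.02 lb/h.

199 lb/h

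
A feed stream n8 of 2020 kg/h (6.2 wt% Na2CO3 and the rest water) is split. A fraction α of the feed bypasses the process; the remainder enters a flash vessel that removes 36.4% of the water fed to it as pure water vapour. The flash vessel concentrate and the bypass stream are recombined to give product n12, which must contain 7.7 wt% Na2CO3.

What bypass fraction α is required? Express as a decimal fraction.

0.429

All 2020×0.062 = 125.24 kg/h of Na2CO3 reaches n12, so n12 = 125.24/0.077 = 1626.5 kg/h and vapour = 393.51 kg/h.
The evaporator receives (1−α)·2020 of feed at 0.938 water and removes 0.364 of that water:
0.364×0.938×(1−α)×2020 = 393.51
(1−α) = 393.51/689.69 = 0.5706;  α = 0.4294.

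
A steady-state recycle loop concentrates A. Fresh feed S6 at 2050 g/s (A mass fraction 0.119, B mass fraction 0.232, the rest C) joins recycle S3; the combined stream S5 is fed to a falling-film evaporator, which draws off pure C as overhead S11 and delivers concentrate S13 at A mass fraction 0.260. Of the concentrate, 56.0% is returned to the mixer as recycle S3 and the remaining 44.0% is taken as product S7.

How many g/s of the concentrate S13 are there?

2132 g/s

Overall A balance (none leaves overhead): A in fresh feed = A in product, i.e. 2050×0.119 = (1−0.560)·S13·0.260.
S13 = 243.95/(0.260×0.440) = 2132.4 g/s.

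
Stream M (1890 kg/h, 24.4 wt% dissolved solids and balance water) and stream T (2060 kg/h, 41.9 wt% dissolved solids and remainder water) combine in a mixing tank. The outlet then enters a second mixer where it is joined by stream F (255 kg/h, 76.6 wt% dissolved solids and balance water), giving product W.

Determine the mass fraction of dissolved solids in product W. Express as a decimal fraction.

Overall, product flow = 4205 kg/h.
dissolved solids in = 1890×0.244 + 2060×0.419 + 255×0.766 = 1519.6 kg/h.
dissolved solids fraction in W = 0.361.

0.361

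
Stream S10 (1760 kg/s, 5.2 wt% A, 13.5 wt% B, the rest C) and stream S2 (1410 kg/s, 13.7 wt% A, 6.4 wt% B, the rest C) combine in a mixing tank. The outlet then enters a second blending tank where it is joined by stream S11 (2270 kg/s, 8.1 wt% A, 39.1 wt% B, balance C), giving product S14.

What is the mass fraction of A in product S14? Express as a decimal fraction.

Overall, product flow = 5440 kg/s.
A in = 1760×0.052 + 1410×0.137 + 2270×0.081 = 468.56 kg/s.
A fraction in S14 = 0.086.

0.086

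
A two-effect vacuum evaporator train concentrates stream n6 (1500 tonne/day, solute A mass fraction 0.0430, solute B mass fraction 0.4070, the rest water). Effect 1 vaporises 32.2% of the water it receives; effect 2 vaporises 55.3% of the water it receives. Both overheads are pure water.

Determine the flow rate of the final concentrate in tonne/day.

water in feed = 1500×0.550 = 825 tonne/day.
After stage 1: water left = (1−0.322)×825 = 559.35; stream total = 1234.3 tonne/day.
After stage 2: water left = (1−0.553)×559.35 = 250.03; final concentrate = 925.03 tonne/day.

925 tonne/day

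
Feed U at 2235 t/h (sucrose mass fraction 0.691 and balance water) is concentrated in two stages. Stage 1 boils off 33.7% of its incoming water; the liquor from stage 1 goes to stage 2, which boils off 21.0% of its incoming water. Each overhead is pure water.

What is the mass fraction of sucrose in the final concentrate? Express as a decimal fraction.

water in feed = 2235×0.309 = 690.62 t/h.
After stage 1: water left = (1−0.337)×690.62 = 457.88; stream total = 2002.3 t/h.
After stage 2: water left = (1−0.210)×457.88 = 361.72; final concentrate = 1906.1 t/h.
sucrose fraction = 1544.4/1906.1 = 0.810.

0.810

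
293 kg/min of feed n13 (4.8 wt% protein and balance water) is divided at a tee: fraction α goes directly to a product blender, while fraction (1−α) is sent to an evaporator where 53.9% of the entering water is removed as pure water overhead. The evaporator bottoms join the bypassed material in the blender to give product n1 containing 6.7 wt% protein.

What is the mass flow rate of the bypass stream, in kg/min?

All 293×0.048 = 14.064 kg/min of protein reaches n1, so n1 = 14.064/0.067 = 209.91 kg/min and vapour = 83.09 kg/min.
The evaporator receives (1−α)·293 of feed at 0.952 water and removes 0.539 of that water:
0.539×0.952×(1−α)×293 = 83.09
(1−α) = 83.09/150.35 = 0.5527;  α = 0.4473.
Bypass flow = 0.4473×293 = 131.07 kg/min.

131.1 kg/min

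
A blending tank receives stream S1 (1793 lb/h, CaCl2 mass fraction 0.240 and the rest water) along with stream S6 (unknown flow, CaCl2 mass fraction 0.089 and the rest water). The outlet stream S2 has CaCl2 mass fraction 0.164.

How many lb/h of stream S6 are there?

Let S6 be the unknown flow. Total out = 1793 + S6.
CaCl2 balance: 430.32 + 0.089·S6 = 0.164·(1793 + S6)
(0.089 − 0.164)·S6 = 0.164×1793 − 430.32 = -136.27
S6 = -136.27 / -0.075 = 1816.9 lb/h

1817 lb/h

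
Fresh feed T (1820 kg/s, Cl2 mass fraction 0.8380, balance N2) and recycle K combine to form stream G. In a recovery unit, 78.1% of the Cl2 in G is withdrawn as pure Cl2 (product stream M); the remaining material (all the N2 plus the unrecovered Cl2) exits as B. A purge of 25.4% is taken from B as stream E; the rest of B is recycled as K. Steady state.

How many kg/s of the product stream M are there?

1424 kg/s

Cl2 in G: m_A = 1820×0.838 + (1−0.254)·(1−0.781)·m_A, so m_A = 1525.2/0.8366 = 1823 kg/s.
Product M = 0.781×1823 = 1423.8 kg/s.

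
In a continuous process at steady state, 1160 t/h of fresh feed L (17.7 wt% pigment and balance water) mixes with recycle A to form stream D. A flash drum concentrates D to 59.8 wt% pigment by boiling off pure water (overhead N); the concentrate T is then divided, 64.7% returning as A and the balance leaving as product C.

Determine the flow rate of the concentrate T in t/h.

Overall pigment balance (none leaves overhead): pigment in fresh feed = pigment in product, i.e. 1160×0.177 = (1−0.647)·T·0.598.
T = 205.32/(0.598×0.353) = 972.65 t/h.

972.6 t/h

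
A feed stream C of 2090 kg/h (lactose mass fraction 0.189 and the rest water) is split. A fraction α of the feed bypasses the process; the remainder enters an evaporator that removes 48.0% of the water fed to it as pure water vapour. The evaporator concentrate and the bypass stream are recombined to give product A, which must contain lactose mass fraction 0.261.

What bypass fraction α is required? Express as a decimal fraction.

0.291

All 2090×0.189 = 395.01 kg/h of lactose reaches A, so A = 395.01/0.261 = 1513.4 kg/h and vapour = 576.55 kg/h.
The evaporator receives (1−α)·2090 of feed at 0.811 water and removes 0.480 of that water:
0.480×0.811×(1−α)×2090 = 576.55
(1−α) = 576.55/813.6 = 0.7086;  α = 0.2914.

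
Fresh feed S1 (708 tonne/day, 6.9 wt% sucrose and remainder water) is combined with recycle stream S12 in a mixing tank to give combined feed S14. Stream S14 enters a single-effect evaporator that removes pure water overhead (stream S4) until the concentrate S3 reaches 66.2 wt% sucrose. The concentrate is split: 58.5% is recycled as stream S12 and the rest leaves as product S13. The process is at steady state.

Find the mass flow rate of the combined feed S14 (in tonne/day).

812 tonne/day

Overall sucrose balance (none leaves overhead): sucrose in fresh feed = sucrose in product, i.e. 708×0.069 = (1−0.585)·S3·0.662.
S3 = 48.852/(0.662×0.415) = 177.82 tonne/day.
Recycle S12 = 0.585×177.82 = 104.02 tonne/day.
Combined feed S14 = 708 + 104.02 = 812.02 tonne/day.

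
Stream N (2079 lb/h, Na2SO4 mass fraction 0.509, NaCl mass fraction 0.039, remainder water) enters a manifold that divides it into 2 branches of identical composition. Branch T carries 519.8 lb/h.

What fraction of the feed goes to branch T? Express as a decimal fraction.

0.250

Fraction to T = 519.8/2079 = 0.2500.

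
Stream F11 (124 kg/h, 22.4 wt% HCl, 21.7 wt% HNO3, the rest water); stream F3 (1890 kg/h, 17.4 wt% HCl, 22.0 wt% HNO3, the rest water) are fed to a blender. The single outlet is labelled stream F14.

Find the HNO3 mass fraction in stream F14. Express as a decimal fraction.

0.2198

Total flow out = 124 + 1890 = 2014 kg/h.
HNO3 in = 124×0.217 + 1890×0.220 = 442.71 kg/h.
HNO3 mass fraction in F14 = 442.71/2014 = 0.2198.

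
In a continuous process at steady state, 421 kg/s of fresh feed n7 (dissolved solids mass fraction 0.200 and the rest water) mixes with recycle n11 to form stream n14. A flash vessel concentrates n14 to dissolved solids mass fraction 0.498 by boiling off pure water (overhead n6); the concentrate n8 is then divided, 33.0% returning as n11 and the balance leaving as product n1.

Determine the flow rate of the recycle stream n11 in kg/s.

Overall dissolved solids balance (none leaves overhead): dissolved solids in fresh feed = dissolved solids in product, i.e. 421×0.200 = (1−0.330)·n8·0.498.
n8 = 84.2/(0.498×0.670) = 252.35 kg/s.
Recycle n11 = 0.330×252.35 = 83.276 kg/s.

83.28 kg/s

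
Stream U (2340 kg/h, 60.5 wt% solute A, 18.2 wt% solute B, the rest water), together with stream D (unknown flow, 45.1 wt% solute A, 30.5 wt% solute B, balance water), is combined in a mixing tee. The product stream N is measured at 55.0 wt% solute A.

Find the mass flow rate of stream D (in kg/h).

Let D be the unknown flow. Total out = 2340 + D.
solute A balance: 1415.7 + 0.451·D = 0.550·(2340 + D)
(0.451 − 0.550)·D = 0.550×2340 − 1415.7 = -128.7
D = -128.7 / -0.099 = 1300 kg/h

1300 kg/h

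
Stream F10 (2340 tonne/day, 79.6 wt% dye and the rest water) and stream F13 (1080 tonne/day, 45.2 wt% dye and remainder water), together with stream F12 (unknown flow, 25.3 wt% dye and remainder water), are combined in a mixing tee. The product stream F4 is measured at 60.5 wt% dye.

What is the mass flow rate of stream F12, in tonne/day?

Let F12 be the unknown flow. Total out = 3420 + F12.
dye balance: 2350.8 + 0.253·F12 = 0.605·(3420 + F12)
(0.253 − 0.605)·F12 = 0.605×3420 − 2350.8 = -281.7
F12 = -281.7 / -0.352 = 800.28 tonne/day

800.3 tonne/day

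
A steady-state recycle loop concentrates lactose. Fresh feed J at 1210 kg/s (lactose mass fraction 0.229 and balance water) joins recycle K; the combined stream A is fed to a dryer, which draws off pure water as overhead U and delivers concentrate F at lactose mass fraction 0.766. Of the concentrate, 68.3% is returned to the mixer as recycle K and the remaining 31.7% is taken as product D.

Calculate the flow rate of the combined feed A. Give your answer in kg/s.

Overall lactose balance (none leaves overhead): lactose in fresh feed = lactose in product, i.e. 1210×0.229 = (1−0.683)·F·0.766.
F = 277.09/(0.766×0.317) = 1141.1 kg/s.
Recycle K = 0.683×1141.1 = 779.39 kg/s.
Combined feed A = 1210 + 779.39 = 1989.4 kg/s.

1989 kg/s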